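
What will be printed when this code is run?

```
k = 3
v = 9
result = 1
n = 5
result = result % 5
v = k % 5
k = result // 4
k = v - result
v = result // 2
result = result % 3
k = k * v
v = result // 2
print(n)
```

5

result = 1%5 = 1
v = 3%5 = 3
k = 1//4 = 0
k = 3-1 = 2
v = 1//2 = 0
result = 1%3 = 1
k = 2*0 = 0
v = 1//2 = 0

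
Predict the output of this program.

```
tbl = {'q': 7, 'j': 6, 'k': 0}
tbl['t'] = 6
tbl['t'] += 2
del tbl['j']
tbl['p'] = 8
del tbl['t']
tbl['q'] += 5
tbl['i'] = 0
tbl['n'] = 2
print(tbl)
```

{'q': 12, 'k': 0, 'p': 8, 'i': 0, 'n': 2}

tbl['t'] = 6 → {'q': 7, 'j': 6, 'k': 0, 't': 6}
tbl['t'] = 6+2 = 8 → {'q': 7, 'j': 6, 'k': 0, 't': 8}
del 'j' → {'q': 7, 'k': 0, 't': 8}
tbl['p'] = 8 → {'q': 7, 'k': 0, 't': 8, 'p': 8}
del 't' → {'q': 7, 'k': 0, 'p': 8}
tbl['q'] = 7+5 = 12 → {'q': 12, 'k': 0, 'p': 8}
tbl['i'] = 0 → {'q': 12, 'k': 0, 'p': 8, 'i': 0}
tbl['n'] = 2 → {'q': 12, 'k': 0, 'p': 8, 'i': 0, 'n': 2}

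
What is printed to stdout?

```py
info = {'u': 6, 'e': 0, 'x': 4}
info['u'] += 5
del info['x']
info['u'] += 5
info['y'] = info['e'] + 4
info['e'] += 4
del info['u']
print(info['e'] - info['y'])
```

0

info['u'] = 6+5 = 11 → {'u': 11, 'e': 0, 'x': 4}
del 'x' → {'u': 11, 'e': 0}
info['u'] = 11+5 = 16 → {'u': 16, 'e': 0}
info['y'] = info['e']+4 = 4 → {'u': 16, 'e': 0, 'y': 4}
info['e'] = 0+4 = 4 → {'u': 16, 'e': 4, 'y': 4}
del 'u' → {'e': 4, 'y': 4}
info['e']-info['y'] = 4-4 = 0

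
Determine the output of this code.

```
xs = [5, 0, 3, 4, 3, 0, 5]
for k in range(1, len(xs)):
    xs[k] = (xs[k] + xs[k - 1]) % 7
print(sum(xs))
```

k=1: xs[1] = (0+5)%7 = 5 → [5, 5, 3, 4, 3, 0, 5]
k=2: xs[2] = (3+5)%7 = 1 → [5, 5, 1, 4, 3, 0, 5]
k=3: xs[3] = (4+1)%7 = 5 → [5, 5, 1, 5, 3, 0, 5]
k=4: xs[4] = (3+5)%7 = 1 → [5, 5, 1, 5, 1, 0, 5]
k=5: xs[5] = (0+1)%7 = 1 → [5, 5, 1, 5, 1, 1, 5]
k=6: xs[6] = (5+1)%7 = 6 → [5, 5, 1, 5, 1, 1, 6]
sum = 24

24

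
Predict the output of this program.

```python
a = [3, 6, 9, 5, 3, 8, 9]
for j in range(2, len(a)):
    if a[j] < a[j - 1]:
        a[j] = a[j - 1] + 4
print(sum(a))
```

94

j=2: 9>=6, unchanged → [3, 6, 9, 5, 3, 8, 9]
j=3: 5<9, a[3] = 9+4 = 13 → [3, 6, 9, 13, 3, 8, 9]
j=4: 3<13, a[4] = 13+4 = 17 → [3, 6, 9, 13, 17, 8, 9]
j=5: 8<17, a[5] = 17+4 = 21 → [3, 6, 9, 13, 17, 21, 9]
j=6: 9<21, a[6] = 21+4 = 25 → [3, 6, 9, 13, 17, 21, 25]
sum = 94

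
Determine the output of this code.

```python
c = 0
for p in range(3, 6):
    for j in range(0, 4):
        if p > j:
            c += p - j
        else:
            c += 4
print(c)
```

p=3,j=0: 3>0, c = 0+3 = 3
p=3,j=1: 3>1, c = 3+2 = 5
p=3,j=2: 3>2, c = 5+1 = 6
p=3,j=3: not 3>3, c = 6+4 = 10
p=4,j=0: 4>0, c = 10+4 = 14
p=4,j=1: 4>1, c = 14+3 = 17
p=4,j=2: 4>2, c = 17+2 = 19
p=4,j=3: 4>3, c = 19+1 = 20
p=5,j=0: 5>0, c = 20+5 = 25
p=5,j=1: 5>1, c = 25+4 = 29
p=5,j=2: 5>2, c = 29+3 = 32
p=5,j=3: 5>3, c = 32+2 = 34

34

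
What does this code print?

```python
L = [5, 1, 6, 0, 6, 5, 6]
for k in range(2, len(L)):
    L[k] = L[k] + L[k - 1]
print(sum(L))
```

k=2: L[2] = 6+1 = 7 → [5, 1, 7, 0, 6, 5, 6]
k=3: L[3] = 0+7 = 7 → [5, 1, 7, 7, 6, 5, 6]
k=4: L[4] = 6+7 = 13 → [5, 1, 7, 7, 13, 5, 6]
k=5: L[5] = 5+13 = 18 → [5, 1, 7, 7, 13, 18, 6]
k=6: L[6] = 6+18 = 24 → [5, 1, 7, 7, 13, 18, 24]
sum = 75

75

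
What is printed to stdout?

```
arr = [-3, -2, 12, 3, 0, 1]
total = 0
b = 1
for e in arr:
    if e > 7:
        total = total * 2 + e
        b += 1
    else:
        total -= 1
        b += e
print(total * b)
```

e=-3: not >7, total = 0-1 = -1; b=-2
e=-2: not >7, total = (-1)-1 = -2; b=-4
e=12: >7, total = (-2)*2+12 = 8; b=-3
e=3: not >7, total = 8-1 = 7; b=0
e=0: not >7, total = 7-1 = 6; b=0
e=1: not >7, total = 6-1 = 5; b=1
total*b = 5*1 = 5

5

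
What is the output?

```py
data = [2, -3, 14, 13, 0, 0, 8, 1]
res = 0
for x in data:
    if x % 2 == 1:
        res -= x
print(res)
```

-11

x=2: not odd
x=-3: odd, res = 0-(-3) = 3
x=14: not odd
x=13: odd, res = 3-13 = -10
x=0: not odd
x=0: not odd
x=8: not odd
x=1: odd, res = (-10)-1 = -11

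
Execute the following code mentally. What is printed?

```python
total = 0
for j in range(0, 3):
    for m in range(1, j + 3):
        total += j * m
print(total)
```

j=0,m=1: total = 0+0 = 0
j=0,m=2: total = 0+0 = 0
j=1,m=1: total = 0+1 = 1
j=1,m=2: total = 1+2 = 3
j=1,m=3: total = 3+3 = 6
j=2,m=1: total = 6+2 = 8
j=2,m=2: total = 8+4 = 12
j=2,m=3: total = 12+6 = 18
j=2,m=4: total = 18+8 = 26

26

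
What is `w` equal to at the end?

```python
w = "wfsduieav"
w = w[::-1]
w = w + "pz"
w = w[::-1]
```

'zpwfsduieav'

reverse → 'vaeiudsfw'
+ 'pz' → 'vaeiudsfwpz'
reverse → 'zpwfsduieav'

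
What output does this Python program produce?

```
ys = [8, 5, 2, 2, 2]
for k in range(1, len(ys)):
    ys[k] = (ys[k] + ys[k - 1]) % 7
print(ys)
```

k=1: ys[1] = (5+8)%7 = 6 → [8, 6, 2, 2, 2]
k=2: ys[2] = (2+6)%7 = 1 → [8, 6, 1, 2, 2]
k=3: ys[3] = (2+1)%7 = 3 → [8, 6, 1, 3, 2]
k=4: ys[4] = (2+3)%7 = 5 → [8, 6, 1, 3, 5]

[8, 6, 1, 3, 5]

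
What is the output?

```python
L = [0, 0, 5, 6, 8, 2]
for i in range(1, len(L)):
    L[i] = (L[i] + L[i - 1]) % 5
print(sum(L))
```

6

i=1: L[1] = (0+0)%5 = 0 → [0, 0, 5, 6, 8, 2]
i=2: L[2] = (5+0)%5 = 0 → [0, 0, 0, 6, 8, 2]
i=3: L[3] = (6+0)%5 = 1 → [0, 0, 0, 1, 8, 2]
i=4: L[4] = (8+1)%5 = 4 → [0, 0, 0, 1, 4, 2]
i=5: L[5] = (2+4)%5 = 1 → [0, 0, 0, 1, 4, 1]
sum = 6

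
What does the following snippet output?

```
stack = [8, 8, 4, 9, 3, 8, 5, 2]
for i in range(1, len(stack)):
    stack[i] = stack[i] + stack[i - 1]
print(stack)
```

i=1: stack[1] = 8+8 = 16 → [8, 16, 4, 9, 3, 8, 5, 2]
i=2: stack[2] = 4+16 = 20 → [8, 16, 20, 9, 3, 8, 5, 2]
i=3: stack[3] = 9+20 = 29 → [8, 16, 20, 29, 3, 8, 5, 2]
i=4: stack[4] = 3+29 = 32 → [8, 16, 20, 29, 32, 8, 5, 2]
i=5: stack[5] = 8+32 = 40 → [8, 16, 20, 29, 32, 40, 5, 2]
i=6: stack[6] = 5+40 = 45 → [8, 16, 20, 29, 32, 40, 45, 2]
i=7: stack[7] = 2+45 = 47 → [8, 16, 20, 29, 32, 40, 45, 47]

[8, 16, 20, 29, 32, 40, 45, 47]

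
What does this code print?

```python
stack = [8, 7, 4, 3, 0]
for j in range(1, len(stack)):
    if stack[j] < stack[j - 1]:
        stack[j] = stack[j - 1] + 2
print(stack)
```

[8, 10, 12, 14, 16]

j=1: 7<8, stack[1] = 8+2 = 10 → [8, 10, 4, 3, 0]
j=2: 4<10, stack[2] = 10+2 = 12 → [8, 10, 12, 3, 0]
j=3: 3<12, stack[3] = 12+2 = 14 → [8, 10, 12, 14, 0]
j=4: 0<14, stack[4] = 14+2 = 16 → [8, 10, 12, 14, 16]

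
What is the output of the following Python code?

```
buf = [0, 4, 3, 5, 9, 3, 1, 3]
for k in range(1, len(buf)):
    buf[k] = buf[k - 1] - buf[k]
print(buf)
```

[0, -4, -7, -12, -21, -24, -25, -28]

k=1: buf[1] = 0-4 = -4 → [0, -4, 3, 5, 9, 3, 1, 3]
k=2: buf[2] = (-4)-3 = -7 → [0, -4, -7, 5, 9, 3, 1, 3]
k=3: buf[3] = (-7)-5 = -12 → [0, -4, -7, -12, 9, 3, 1, 3]
k=4: buf[4] = (-12)-9 = -21 → [0, -4, -7, -12, -21, 3, 1, 3]
k=5: buf[5] = (-21)-3 = -24 → [0, -4, -7, -12, -21, -24, 1, 3]
k=6: buf[6] = (-24)-1 = -25 → [0, -4, -7, -12, -21, -24, -25, 3]
k=7: buf[7] = (-25)-3 = -28 → [0, -4, -7, -12, -21, -24, -25, -28]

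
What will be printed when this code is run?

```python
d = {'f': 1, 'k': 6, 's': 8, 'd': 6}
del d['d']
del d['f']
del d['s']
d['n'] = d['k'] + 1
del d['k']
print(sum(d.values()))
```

del 'd' → {'f': 1, 'k': 6, 's': 8}
del 'f' → {'k': 6, 's': 8}
del 's' → {'k': 6}
d['n'] = d['k']+1 = 7 → {'k': 6, 'n': 7}
del 'k' → {'n': 7}
sum of values = 7

7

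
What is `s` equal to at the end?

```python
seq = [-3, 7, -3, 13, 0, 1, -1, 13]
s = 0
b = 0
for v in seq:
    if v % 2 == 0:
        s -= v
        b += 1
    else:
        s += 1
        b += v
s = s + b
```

35

v=-3: not even, s = 0+1 = 1; b=-3
v=7: not even, s = 1+1 = 2; b=4
v=-3: not even, s = 2+1 = 3; b=1
v=13: not even, s = 3+1 = 4; b=14
v=0: even, s = 4-0 = 4; b=15
v=1: not even, s = 4+1 = 5; b=16
v=-1: not even, s = 5+1 = 6; b=15
v=13: not even, s = 6+1 = 7; b=28
s+b = 7+28 = 35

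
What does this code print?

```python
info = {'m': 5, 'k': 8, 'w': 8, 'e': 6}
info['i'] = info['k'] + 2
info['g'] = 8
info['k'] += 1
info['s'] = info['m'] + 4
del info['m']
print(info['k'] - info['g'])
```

info['i'] = info['k']+2 = 10 → {'m': 5, 'k': 8, 'w': 8, 'e': 6, 'i': 10}
info['g'] = 8 → {'m': 5, 'k': 8, 'w': 8, 'e': 6, 'i': 10, 'g': 8}
info['k'] = 8+1 = 9 → {'m': 5, 'k': 9, 'w': 8, 'e': 6, 'i': 10, 'g': 8}
info['s'] = info['m']+4 = 9 → {'m': 5, 'k': 9, 'w': 8, 'e': 6, 'i': 10, 'g': 8, 's': 9}
del 'm' → {'k': 9, 'w': 8, 'e': 6, 'i': 10, 'g': 8, 's': 9}
info['k']-info['g'] = 9-8 = 1

1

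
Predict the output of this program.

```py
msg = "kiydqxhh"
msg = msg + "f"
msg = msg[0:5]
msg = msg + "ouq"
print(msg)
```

+ 'f' → 'kiydqxhhf'
slice [0:5] → 'kiydq'
+ 'ouq' → 'kiydqouq'

kiydqouq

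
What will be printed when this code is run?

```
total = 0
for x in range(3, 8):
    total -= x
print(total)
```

-25

x=3: total = 0-3 = -3
x=4: total = (-3)-4 = -7
x=5: total = (-7)-5 = -12
x=6: total = (-12)-6 = -18
x=7: total = (-18)-7 = -25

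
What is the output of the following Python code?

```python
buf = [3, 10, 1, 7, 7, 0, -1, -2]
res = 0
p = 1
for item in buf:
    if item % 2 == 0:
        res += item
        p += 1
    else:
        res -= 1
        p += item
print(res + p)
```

item=3: not even, res = 0-1 = -1; p=4
item=10: even, res = (-1)+10 = 9; p=5
item=1: not even, res = 9-1 = 8; p=6
item=7: not even, res = 8-1 = 7; p=13
item=7: not even, res = 7-1 = 6; p=20
item=0: even, res = 6+0 = 6; p=21
item=-1: not even, res = 6-1 = 5; p=20
item=-2: even, res = 5+(-2) = 3; p=21
res+p = 3+21 = 24

24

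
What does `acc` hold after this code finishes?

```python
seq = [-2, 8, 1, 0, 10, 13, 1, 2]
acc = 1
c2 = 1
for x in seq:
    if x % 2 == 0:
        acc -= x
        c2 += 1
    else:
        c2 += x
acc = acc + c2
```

x=-2: even, acc = 1-(-2) = 3; c2=2
x=8: even, acc = 3-8 = -5; c2=3
x=1: not even; c2=4
x=0: even, acc = (-5)-0 = -5; c2=5
x=10: even, acc = (-5)-10 = -15; c2=6
x=13: not even; c2=19
x=1: not even; c2=20
x=2: even, acc = (-15)-2 = -17; c2=21
acc+c2 = (-17)+21 = 4

4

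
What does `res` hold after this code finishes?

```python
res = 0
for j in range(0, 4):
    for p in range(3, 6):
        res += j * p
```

j=0,p=3: res = 0+0 = 0
j=0,p=4: res = 0+0 = 0
j=0,p=5: res = 0+0 = 0
j=1,p=3: res = 0+3 = 3
j=1,p=4: res = 3+4 = 7
j=1,p=5: res = 7+5 = 12
j=2,p=3: res = 12+6 = 18
j=2,p=4: res = 18+8 = 26
j=2,p=5: res = 26+10 = 36
j=3,p=3: res = 36+9 = 45
j=3,p=4: res = 45+12 = 57
j=3,p=5: res = 57+15 = 72

72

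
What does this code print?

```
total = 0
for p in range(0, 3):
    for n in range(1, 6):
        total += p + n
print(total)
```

60

p=0,n=1: total = 0+1 = 1
p=0,n=2: total = 1+2 = 3
p=0,n=3: total = 3+3 = 6
p=0,n=4: total = 6+4 = 10
p=0,n=5: total = 10+5 = 15
p=1,n=1: total = 15+2 = 17
p=1,n=2: total = 17+3 = 20
p=1,n=3: total = 20+4 = 24
p=1,n=4: total = 24+5 = 29
p=1,n=5: total = 29+6 = 35
p=2,n=1: total = 35+3 = 38
p=2,n=2: total = 38+4 = 42
p=2,n=3: total = 42+5 = 47
p=2,n=4: total = 47+6 = 53
p=2,n=5: total = 53+7 = 60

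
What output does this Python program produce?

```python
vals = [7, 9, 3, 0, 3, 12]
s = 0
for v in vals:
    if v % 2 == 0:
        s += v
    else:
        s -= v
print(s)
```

v=7: not even, s = 0-7 = -7
v=9: not even, s = (-7)-9 = -16
v=3: not even, s = (-16)-3 = -19
v=0: even, s = (-19)+0 = -19
v=3: not even, s = (-19)-3 = -22
v=12: even, s = (-22)+12 = -10

-10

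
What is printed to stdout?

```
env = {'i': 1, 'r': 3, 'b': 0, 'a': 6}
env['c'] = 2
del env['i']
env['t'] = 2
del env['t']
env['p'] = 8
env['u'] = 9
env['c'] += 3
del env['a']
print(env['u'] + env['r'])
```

12

env['c'] = 2 → {'i': 1, 'r': 3, 'b': 0, 'a': 6, 'c': 2}
del 'i' → {'r': 3, 'b': 0, 'a': 6, 'c': 2}
env['t'] = 2 → {'r': 3, 'b': 0, 'a': 6, 'c': 2, 't': 2}
del 't' → {'r': 3, 'b': 0, 'a': 6, 'c': 2}
env['p'] = 8 → {'r': 3, 'b': 0, 'a': 6, 'c': 2, 'p': 8}
env['u'] = 9 → {'r': 3, 'b': 0, 'a': 6, 'c': 2, 'p': 8, 'u': 9}
env['c'] = 2+3 = 5 → {'r': 3, 'b': 0, 'a': 6, 'c': 5, 'p': 8, 'u': 9}
del 'a' → {'r': 3, 'b': 0, 'c': 5, 'p': 8, 'u': 9}
env['u']+env['r'] = 9+3 = 12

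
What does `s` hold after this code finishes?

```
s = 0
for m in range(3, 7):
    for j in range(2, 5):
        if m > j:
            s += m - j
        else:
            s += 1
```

22

m=3,j=2: 3>2, s = 0+1 = 1
m=3,j=3: not 3>3, s = 1+1 = 2
m=3,j=4: not 3>4, s = 2+1 = 3
m=4,j=2: 4>2, s = 3+2 = 5
m=4,j=3: 4>3, s = 5+1 = 6
m=4,j=4: not 4>4, s = 6+1 = 7
m=5,j=2: 5>2, s = 7+3 = 10
m=5,j=3: 5>3, s = 10+2 = 12
m=5,j=4: 5>4, s = 12+1 = 13
m=6,j=2: 6>2, s = 13+4 = 17
m=6,j=3: 6>3, s = 17+3 = 20
m=6,j=4: 6>4, s = 20+2 = 22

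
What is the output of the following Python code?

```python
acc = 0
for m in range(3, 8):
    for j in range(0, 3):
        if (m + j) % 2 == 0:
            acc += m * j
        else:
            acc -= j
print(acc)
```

27

m=3,j=0: odd sum, acc = 0-0 = 0
m=3,j=1: even sum, acc = 0+3 = 3
m=3,j=2: odd sum, acc = 3-2 = 1
m=4,j=0: even sum, acc = 1+0 = 1
m=4,j=1: odd sum, acc = 1-1 = 0
m=4,j=2: even sum, acc = 0+8 = 8
m=5,j=0: odd sum, acc = 8-0 = 8
m=5,j=1: even sum, acc = 8+5 = 13
m=5,j=2: odd sum, acc = 13-2 = 11
m=6,j=0: even sum, acc = 11+0 = 11
m=6,j=1: odd sum, acc = 11-1 = 10
m=6,j=2: even sum, acc = 10+12 = 22
m=7,j=0: odd sum, acc = 22-0 = 22
m=7,j=1: even sum, acc = 22+7 = 29
m=7,j=2: odd sum, acc = 29-2 = 27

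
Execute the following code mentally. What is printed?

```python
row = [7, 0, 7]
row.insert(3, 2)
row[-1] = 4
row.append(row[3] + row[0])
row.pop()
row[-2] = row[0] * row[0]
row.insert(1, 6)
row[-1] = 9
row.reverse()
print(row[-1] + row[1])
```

56

insert 2 at 3 → [7, 0, 7, 2]
row[-1] = 4 → [7, 0, 7, 4]
append row[3]+row[0] = 4+7 = 11 → [7, 0, 7, 4, 11]
pop() removes 11 → [7, 0, 7, 4]
row[-2] = row[0]*row[0] = 7*7 = 49 → [7, 0, 49, 4]
insert 6 at 1 → [7, 6, 0, 49, 4]
row[-1] = 9 → [7, 6, 0, 49, 9]
reverse → [9, 49, 0, 6, 7]
row[-1]+row[1] = 7+49 = 56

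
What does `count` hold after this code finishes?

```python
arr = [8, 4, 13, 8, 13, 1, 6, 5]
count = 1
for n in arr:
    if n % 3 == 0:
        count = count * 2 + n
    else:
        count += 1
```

21

n=8: not %3==0, count = 1+1 = 2
n=4: not %3==0, count = 2+1 = 3
n=13: not %3==0, count = 3+1 = 4
n=8: not %3==0, count = 4+1 = 5
n=13: not %3==0, count = 5+1 = 6
n=1: not %3==0, count = 6+1 = 7
n=6: %3==0, count = 7*2+6 = 20
n=5: not %3==0, count = 20+1 = 21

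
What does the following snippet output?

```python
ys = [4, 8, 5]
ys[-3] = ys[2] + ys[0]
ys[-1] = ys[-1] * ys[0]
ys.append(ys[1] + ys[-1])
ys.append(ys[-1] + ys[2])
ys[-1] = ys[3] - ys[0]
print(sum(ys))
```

ys[-3] = ys[2]+ys[0] = 5+4 = 9 → [9, 8, 5]
ys[-1] = ys[-1]*ys[0] = 5*9 = 45 → [9, 8, 45]
append ys[1]+ys[-1] = 8+45 = 53 → [9, 8, 45, 53]
append ys[-1]+ys[2] = 53+45 = 98 → [9, 8, 45, 53, 98]
ys[-1] = ys[3]-ys[0] = 53-9 = 44 → [9, 8, 45, 53, 44]
sum = 159

159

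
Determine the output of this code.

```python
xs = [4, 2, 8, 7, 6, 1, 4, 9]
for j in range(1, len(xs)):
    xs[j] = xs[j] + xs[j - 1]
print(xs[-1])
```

j=1: xs[1] = 2+4 = 6 → [4, 6, 8, 7, 6, 1, 4, 9]
j=2: xs[2] = 8+6 = 14 → [4, 6, 14, 7, 6, 1, 4, 9]
j=3: xs[3] = 7+14 = 21 → [4, 6, 14, 21, 6, 1, 4, 9]
j=4: xs[4] = 6+21 = 27 → [4, 6, 14, 21, 27, 1, 4, 9]
j=5: xs[5] = 1+27 = 28 → [4, 6, 14, 21, 27, 28, 4, 9]
j=6: xs[6] = 4+28 = 32 → [4, 6, 14, 21, 27, 28, 32, 9]
j=7: xs[7] = 9+32 = 41 → [4, 6, 14, 21, 27, 28, 32, 41]

41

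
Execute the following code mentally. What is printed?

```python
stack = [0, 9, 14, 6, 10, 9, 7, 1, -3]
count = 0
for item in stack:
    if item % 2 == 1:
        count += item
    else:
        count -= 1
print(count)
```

item=0: not odd, count = 0-1 = -1
item=9: odd, count = (-1)+9 = 8
item=14: not odd, count = 8-1 = 7
item=6: not odd, count = 7-1 = 6
item=10: not odd, count = 6-1 = 5
item=9: odd, count = 5+9 = 14
item=7: odd, count = 14+7 = 21
item=1: odd, count = 21+1 = 22
item=-3: odd, count = 22+(-3) = 19

19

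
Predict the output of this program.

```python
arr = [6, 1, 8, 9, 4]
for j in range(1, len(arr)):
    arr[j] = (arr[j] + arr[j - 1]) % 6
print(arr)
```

[6, 1, 3, 0, 4]

j=1: arr[1] = (1+6)%6 = 1 → [6, 1, 8, 9, 4]
j=2: arr[2] = (8+1)%6 = 3 → [6, 1, 3, 9, 4]
j=3: arr[3] = (9+3)%6 = 0 → [6, 1, 3, 0, 4]
j=4: arr[4] = (4+0)%6 = 4 → [6, 1, 3, 0, 4]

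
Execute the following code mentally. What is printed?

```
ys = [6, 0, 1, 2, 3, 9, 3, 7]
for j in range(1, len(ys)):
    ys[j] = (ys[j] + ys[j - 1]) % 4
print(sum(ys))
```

j=1: ys[1] = (0+6)%4 = 2 → [6, 2, 1, 2, 3, 9, 3, 7]
j=2: ys[2] = (1+2)%4 = 3 → [6, 2, 3, 2, 3, 9, 3, 7]
j=3: ys[3] = (2+3)%4 = 1 → [6, 2, 3, 1, 3, 9, 3, 7]
j=4: ys[4] = (3+1)%4 = 0 → [6, 2, 3, 1, 0, 9, 3, 7]
j=5: ys[5] = (9+0)%4 = 1 → [6, 2, 3, 1, 0, 1, 3, 7]
j=6: ys[6] = (3+1)%4 = 0 → [6, 2, 3, 1, 0, 1, 0, 7]
j=7: ys[7] = (7+0)%4 = 3 → [6, 2, 3, 1, 0, 1, 0, 3]
sum = 16

16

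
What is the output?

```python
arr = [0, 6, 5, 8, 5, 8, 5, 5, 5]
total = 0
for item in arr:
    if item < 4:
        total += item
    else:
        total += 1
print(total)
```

8

item=0: <4, total = 0+0 = 0
item=6: not <4, total = 0+1 = 1
item=5: not <4, total = 1+1 = 2
item=8: not <4, total = 2+1 = 3
item=5: not <4, total = 3+1 = 4
item=8: not <4, total = 4+1 = 5
item=5: not <4, total = 5+1 = 6
item=5: not <4, total = 6+1 = 7
item=5: not <4, total = 7+1 = 8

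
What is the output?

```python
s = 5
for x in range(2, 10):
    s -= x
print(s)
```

x=2: s = 5-2 = 3
x=3: s = 3-3 = 0
x=4: s = 0-4 = -4
x=5: s = (-4)-5 = -9
x=6: s = (-9)-6 = -15
x=7: s = (-15)-7 = -22
x=8: s = (-22)-8 = -30
x=9: s = (-30)-9 = -39

-39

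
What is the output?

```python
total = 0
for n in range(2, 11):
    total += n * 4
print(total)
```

n=2: total = 0+2*4 = 8
n=3: total = 8+3*4 = 20
n=4: total = 20+4*4 = 36
n=5: total = 36+5*4 = 56
n=6: total = 56+6*4 = 80
n=7: total = 80+7*4 = 108
n=8: total = 108+8*4 = 140
n=9: total = 140+9*4 = 176
n=10: total = 176+10*4 = 216

216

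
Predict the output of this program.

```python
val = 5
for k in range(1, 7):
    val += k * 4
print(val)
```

k=1: val = 5+1*4 = 9
k=2: val = 9+2*4 = 17
k=3: val = 17+3*4 = 29
k=4: val = 29+4*4 = 45
k=5: val = 45+5*4 = 65
k=6: val = 65+6*4 = 89

89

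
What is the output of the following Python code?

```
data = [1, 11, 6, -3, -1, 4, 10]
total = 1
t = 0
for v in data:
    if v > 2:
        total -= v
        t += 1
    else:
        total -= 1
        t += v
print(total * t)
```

-33

v=1: not >2, total = 1-1 = 0; t=1
v=11: >2, total = 0-11 = -11; t=2
v=6: >2, total = (-11)-6 = -17; t=3
v=-3: not >2, total = (-17)-1 = -18; t=0
v=-1: not >2, total = (-18)-1 = -19; t=-1
v=4: >2, total = (-19)-4 = -23; t=0
v=10: >2, total = (-23)-10 = -33; t=1
total*t = (-33)*1 = -33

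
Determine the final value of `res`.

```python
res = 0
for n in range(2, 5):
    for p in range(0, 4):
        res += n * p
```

n=2,p=0: res = 0+0 = 0
n=2,p=1: res = 0+2 = 2
n=2,p=2: res = 2+4 = 6
n=2,p=3: res = 6+6 = 12
n=3,p=0: res = 12+0 = 12
n=3,p=1: res = 12+3 = 15
n=3,p=2: res = 15+6 = 21
n=3,p=3: res = 21+9 = 30
n=4,p=0: res = 30+0 = 30
n=4,p=1: res = 30+4 = 34
n=4,p=2: res = 34+8 = 42
n=4,p=3: res = 42+12 = 54

54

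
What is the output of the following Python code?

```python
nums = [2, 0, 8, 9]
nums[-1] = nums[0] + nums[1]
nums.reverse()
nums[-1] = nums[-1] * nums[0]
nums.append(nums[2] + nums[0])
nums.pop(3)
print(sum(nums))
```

nums[-1] = nums[0]+nums[1] = 2+0 = 2 → [2, 0, 8, 2]
reverse → [2, 8, 0, 2]
nums[-1] = nums[-1]*nums[0] = 2*2 = 4 → [2, 8, 0, 4]
append nums[2]+nums[0] = 0+2 = 2 → [2, 8, 0, 4, 2]
pop(3) removes 4 → [2, 8, 0, 2]
sum = 12

12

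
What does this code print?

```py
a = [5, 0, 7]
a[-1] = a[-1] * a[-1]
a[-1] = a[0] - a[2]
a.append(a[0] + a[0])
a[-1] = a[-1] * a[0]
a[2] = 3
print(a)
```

a[-1] = a[-1]*a[-1] = 7*7 = 49 → [5, 0, 49]
a[-1] = a[0]-a[2] = 5-49 = -44 → [5, 0, -44]
append a[0]+a[0] = 5+5 = 10 → [5, 0, -44, 10]
a[-1] = a[-1]*a[0] = 10*5 = 50 → [5, 0, -44, 50]
a[2] = 3 → [5, 0, 3, 50]

[5, 0, 3, 50]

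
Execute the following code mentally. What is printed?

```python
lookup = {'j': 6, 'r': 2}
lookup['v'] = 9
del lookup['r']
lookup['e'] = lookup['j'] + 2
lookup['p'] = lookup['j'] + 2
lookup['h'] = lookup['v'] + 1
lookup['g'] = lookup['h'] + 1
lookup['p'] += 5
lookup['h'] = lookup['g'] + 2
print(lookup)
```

{'j': 6, 'v': 9, 'e': 8, 'p': 13, 'h': 13, 'g': 11}

lookup['v'] = 9 → {'j': 6, 'r': 2, 'v': 9}
del 'r' → {'j': 6, 'v': 9}
lookup['e'] = lookup['j']+2 = 8 → {'j': 6, 'v': 9, 'e': 8}
lookup['p'] = lookup['j']+2 = 8 → {'j': 6, 'v': 9, 'e': 8, 'p': 8}
lookup['h'] = lookup['v']+1 = 10 → {'j': 6, 'v': 9, 'e': 8, 'p': 8, 'h': 10}
lookup['g'] = lookup['h']+1 = 11 → {'j': 6, 'v': 9, 'e': 8, 'p': 8, 'h': 10, 'g': 11}
lookup['p'] = 8+5 = 13 → {'j': 6, 'v': 9, 'e': 8, 'p': 13, 'h': 10, 'g': 11}
lookup['h'] = lookup['g']+2 = 13 → {'j': 6, 'v': 9, 'e': 8, 'p': 13, 'h': 13, 'g': 11}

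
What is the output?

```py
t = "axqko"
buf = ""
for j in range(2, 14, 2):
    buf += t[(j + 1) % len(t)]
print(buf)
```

j=2: add t[3]='k' → 'k'
j=4: add t[0]='a' → 'ka'
j=6: add t[2]='q' → 'kaq'
j=8: add t[4]='o' → 'kaqo'
j=10: add t[1]='x' → 'kaqox'
j=12: add t[3]='k' → 'kaqoxk'

kaqoxk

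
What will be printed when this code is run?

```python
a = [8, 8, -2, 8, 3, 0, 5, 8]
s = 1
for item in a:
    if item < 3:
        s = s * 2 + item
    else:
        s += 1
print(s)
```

14

item=8: not <3, s = 1+1 = 2
item=8: not <3, s = 2+1 = 3
item=-2: <3, s = 3*2+(-2) = 4
item=8: not <3, s = 4+1 = 5
item=3: not <3, s = 5+1 = 6
item=0: <3, s = 6*2+0 = 12
item=5: not <3, s = 12+1 = 13
item=8: not <3, s = 13+1 = 14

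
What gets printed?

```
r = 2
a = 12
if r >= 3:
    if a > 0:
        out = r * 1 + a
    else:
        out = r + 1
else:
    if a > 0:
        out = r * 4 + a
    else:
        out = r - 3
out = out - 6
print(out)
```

14

r=2, a=12
r >= 3 is False; a > 0 is True
→ out = r * 4 + a = 20
out = 20-6 = 14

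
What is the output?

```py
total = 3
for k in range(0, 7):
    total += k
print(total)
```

24

k=0: total = 3+0 = 3
k=1: total = 3+1 = 4
k=2: total = 4+2 = 6
k=3: total = 6+3 = 9
k=4: total = 9+4 = 13
k=5: total = 13+5 = 18
k=6: total = 18+6 = 24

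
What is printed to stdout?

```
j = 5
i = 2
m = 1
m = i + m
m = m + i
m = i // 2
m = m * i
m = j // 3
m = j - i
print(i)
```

2

m = 2+1 = 3
m = 3+2 = 5
m = 2//2 = 1
m = 1*2 = 2
m = 5//3 = 1
m = 5-2 = 3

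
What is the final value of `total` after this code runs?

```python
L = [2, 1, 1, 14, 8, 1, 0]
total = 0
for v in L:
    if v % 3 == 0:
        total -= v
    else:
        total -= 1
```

-6

v=2: not %3==0, total = 0-1 = -1
v=1: not %3==0, total = (-1)-1 = -2
v=1: not %3==0, total = (-2)-1 = -3
v=14: not %3==0, total = (-3)-1 = -4
v=8: not %3==0, total = (-4)-1 = -5
v=1: not %3==0, total = (-5)-1 = -6
v=0: %3==0, total = (-6)-0 = -6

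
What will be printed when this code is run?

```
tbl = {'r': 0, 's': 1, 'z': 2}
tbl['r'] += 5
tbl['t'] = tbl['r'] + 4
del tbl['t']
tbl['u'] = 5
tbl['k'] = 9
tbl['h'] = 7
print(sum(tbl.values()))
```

tbl['r'] = 0+5 = 5 → {'r': 5, 's': 1, 'z': 2}
tbl['t'] = tbl['r']+4 = 9 → {'r': 5, 's': 1, 'z': 2, 't': 9}
del 't' → {'r': 5, 's': 1, 'z': 2}
tbl['u'] = 5 → {'r': 5, 's': 1, 'z': 2, 'u': 5}
tbl['k'] = 9 → {'r': 5, 's': 1, 'z': 2, 'u': 5, 'k': 9}
tbl['h'] = 7 → {'r': 5, 's': 1, 'z': 2, 'u': 5, 'k': 9, 'h': 7}
sum of values = 29

29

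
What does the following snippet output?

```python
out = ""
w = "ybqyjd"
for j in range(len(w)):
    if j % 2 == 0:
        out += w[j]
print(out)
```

yqj

j=0: add 'y' → 'y'
j=1: skip
j=2: add 'q' → 'yq'
j=3: skip
j=4: add 'j' → 'yqj'
j=5: skip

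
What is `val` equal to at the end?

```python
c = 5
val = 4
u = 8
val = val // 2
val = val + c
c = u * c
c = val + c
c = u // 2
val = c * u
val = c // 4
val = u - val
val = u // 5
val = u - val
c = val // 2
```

val = 4//2 = 2
val = 2+5 = 7
c = 8*5 = 40
c = 7+40 = 47
c = 8//2 = 4
val = 4*8 = 32
val = 4//4 = 1
val = 8-1 = 7
val = 8//5 = 1
val = 8-1 = 7
c = 7//2 = 3

7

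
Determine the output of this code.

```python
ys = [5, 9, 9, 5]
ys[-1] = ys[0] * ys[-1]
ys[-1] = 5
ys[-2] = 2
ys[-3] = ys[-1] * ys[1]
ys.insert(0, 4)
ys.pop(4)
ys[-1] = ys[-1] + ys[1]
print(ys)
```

[4, 5, 45, 7]

ys[-1] = ys[0]*ys[-1] = 5*5 = 25 → [5, 9, 9, 25]
ys[-1] = 5 → [5, 9, 9, 5]
ys[-2] = 2 → [5, 9, 2, 5]
ys[-3] = ys[-1]*ys[1] = 5*9 = 45 → [5, 45, 2, 5]
insert 4 at 0 → [4, 5, 45, 2, 5]
pop(4) removes 5 → [4, 5, 45, 2]
ys[-1] = ys[-1]+ys[1] = 2+5 = 7 → [4, 5, 45, 7]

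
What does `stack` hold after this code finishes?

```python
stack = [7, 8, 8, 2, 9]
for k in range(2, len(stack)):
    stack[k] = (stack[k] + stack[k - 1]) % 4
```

[7, 8, 0, 2, 3]

k=2: stack[2] = (8+8)%4 = 0 → [7, 8, 0, 2, 9]
k=3: stack[3] = (2+0)%4 = 2 → [7, 8, 0, 2, 9]
k=4: stack[4] = (9+2)%4 = 3 → [7, 8, 0, 2, 3]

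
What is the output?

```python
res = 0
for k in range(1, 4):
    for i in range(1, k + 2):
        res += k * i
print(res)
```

45

k=1,i=1: res = 0+1 = 1
k=1,i=2: res = 1+2 = 3
k=2,i=1: res = 3+2 = 5
k=2,i=2: res = 5+4 = 9
k=2,i=3: res = 9+6 = 15
k=3,i=1: res = 15+3 = 18
k=3,i=2: res = 18+6 = 24
k=3,i=3: res = 24+9 = 33
k=3,i=4: res = 33+12 = 45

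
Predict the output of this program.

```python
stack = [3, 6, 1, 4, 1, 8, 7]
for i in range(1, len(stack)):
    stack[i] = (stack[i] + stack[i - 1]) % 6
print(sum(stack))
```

20

i=1: stack[1] = (6+3)%6 = 3 → [3, 3, 1, 4, 1, 8, 7]
i=2: stack[2] = (1+3)%6 = 4 → [3, 3, 4, 4, 1, 8, 7]
i=3: stack[3] = (4+4)%6 = 2 → [3, 3, 4, 2, 1, 8, 7]
i=4: stack[4] = (1+2)%6 = 3 → [3, 3, 4, 2, 3, 8, 7]
i=5: stack[5] = (8+3)%6 = 5 → [3, 3, 4, 2, 3, 5, 7]
i=6: stack[6] = (7+5)%6 = 0 → [3, 3, 4, 2, 3, 5, 0]
sum = 20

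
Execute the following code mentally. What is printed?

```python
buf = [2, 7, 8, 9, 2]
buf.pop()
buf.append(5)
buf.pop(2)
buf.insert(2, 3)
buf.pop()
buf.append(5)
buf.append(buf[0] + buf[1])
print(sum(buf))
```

pop() removes 2 → [2, 7, 8, 9]
append 5 → [2, 7, 8, 9, 5]
pop(2) removes 8 → [2, 7, 9, 5]
insert 3 at 2 → [2, 7, 3, 9, 5]
pop() removes 5 → [2, 7, 3, 9]
append 5 → [2, 7, 3, 9, 5]
append buf[0]+buf[1] = 2+7 = 9 → [2, 7, 3, 9, 5, 9]
sum = 35

35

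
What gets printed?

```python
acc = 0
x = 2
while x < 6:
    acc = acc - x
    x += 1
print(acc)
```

-14

x=2: acc = 0-2 = -2
x=3: acc = (-2)-3 = -5
x=4: acc = (-5)-4 = -9
x=5: acc = (-9)-5 = -14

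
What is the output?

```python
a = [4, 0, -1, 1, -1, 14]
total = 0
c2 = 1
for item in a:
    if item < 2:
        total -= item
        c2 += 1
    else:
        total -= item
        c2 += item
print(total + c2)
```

item=4: not <2, total = 0-4 = -4; c2=5
item=0: <2, total = (-4)-0 = -4; c2=6
item=-1: <2, total = (-4)-(-1) = -3; c2=7
item=1: <2, total = (-3)-1 = -4; c2=8
item=-1: <2, total = (-4)-(-1) = -3; c2=9
item=14: not <2, total = (-3)-14 = -17; c2=23
total+c2 = (-17)+23 = 6

6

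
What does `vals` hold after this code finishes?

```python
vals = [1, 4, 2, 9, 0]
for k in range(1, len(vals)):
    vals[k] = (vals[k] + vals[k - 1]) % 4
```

[1, 1, 3, 0, 0]

k=1: vals[1] = (4+1)%4 = 1 → [1, 1, 2, 9, 0]
k=2: vals[2] = (2+1)%4 = 3 → [1, 1, 3, 9, 0]
k=3: vals[3] = (9+3)%4 = 0 → [1, 1, 3, 0, 0]
k=4: vals[4] = (0+0)%4 = 0 → [1, 1, 3, 0, 0]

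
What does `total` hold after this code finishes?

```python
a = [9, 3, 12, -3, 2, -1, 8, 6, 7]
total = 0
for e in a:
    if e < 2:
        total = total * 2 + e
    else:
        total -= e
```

e=9: not <2, total = 0-9 = -9
e=3: not <2, total = (-9)-3 = -12
e=12: not <2, total = (-12)-12 = -24
e=-3: <2, total = (-24)*2+(-3) = -51
e=2: not <2, total = (-51)-2 = -53
e=-1: <2, total = (-53)*2+(-1) = -107
e=8: not <2, total = (-107)-8 = -115
e=6: not <2, total = (-115)-6 = -121
e=7: not <2, total = (-121)-7 = -128

-128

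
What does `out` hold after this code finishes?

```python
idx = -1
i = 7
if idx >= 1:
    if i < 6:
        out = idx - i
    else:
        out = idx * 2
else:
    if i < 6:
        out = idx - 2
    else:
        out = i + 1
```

8

idx=-1, i=7
idx >= 1 is False; i < 6 is False
→ out = i + 1 = 8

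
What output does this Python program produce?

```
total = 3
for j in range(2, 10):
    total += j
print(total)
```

j=2: total = 3+2 = 5
j=3: total = 5+3 = 8
j=4: total = 8+4 = 12
j=5: total = 12+5 = 17
j=6: total = 17+6 = 23
j=7: total = 23+7 = 30
j=8: total = 30+8 = 38
j=9: total = 38+9 = 47

47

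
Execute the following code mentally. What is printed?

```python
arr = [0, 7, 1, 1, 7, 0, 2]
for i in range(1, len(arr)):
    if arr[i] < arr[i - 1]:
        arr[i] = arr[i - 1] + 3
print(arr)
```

i=1: 7>=0, unchanged → [0, 7, 1, 1, 7, 0, 2]
i=2: 1<7, arr[2] = 7+3 = 10 → [0, 7, 10, 1, 7, 0, 2]
i=3: 1<10, arr[3] = 10+3 = 13 → [0, 7, 10, 13, 7, 0, 2]
i=4: 7<13, arr[4] = 13+3 = 16 → [0, 7, 10, 13, 16, 0, 2]
i=5: 0<16, arr[5] = 16+3 = 19 → [0, 7, 10, 13, 16, 19, 2]
i=6: 2<19, arr[6] = 19+3 = 22 → [0, 7, 10, 13, 16, 19, 22]

[0, 7, 10, 13, 16, 19, 22]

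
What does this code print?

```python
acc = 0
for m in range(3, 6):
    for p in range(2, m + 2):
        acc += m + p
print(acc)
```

m=3,p=2: acc = 0+5 = 5
m=3,p=3: acc = 5+6 = 11
m=3,p=4: acc = 11+7 = 18
m=4,p=2: acc = 18+6 = 24
m=4,p=3: acc = 24+7 = 31
m=4,p=4: acc = 31+8 = 39
m=4,p=5: acc = 39+9 = 48
m=5,p=2: acc = 48+7 = 55
m=5,p=3: acc = 55+8 = 63
m=5,p=4: acc = 63+9 = 72
m=5,p=5: acc = 72+10 = 82
m=5,p=6: acc = 82+11 = 93

93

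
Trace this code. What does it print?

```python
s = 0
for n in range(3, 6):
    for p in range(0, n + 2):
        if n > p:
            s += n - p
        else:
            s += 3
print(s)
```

n=3,p=0: 3>0, s = 0+3 = 3
n=3,p=1: 3>1, s = 3+2 = 5
n=3,p=2: 3>2, s = 5+1 = 6
n=3,p=3: not 3>3, s = 6+3 = 9
n=3,p=4: not 3>4, s = 9+3 = 12
n=4,p=0: 4>0, s = 12+4 = 16
n=4,p=1: 4>1, s = 16+3 = 19
n=4,p=2: 4>2, s = 19+2 = 21
n=4,p=3: 4>3, s = 21+1 = 22
n=4,p=4: not 4>4, s = 22+3 = 25
n=4,p=5: not 4>5, s = 25+3 = 28
n=5,p=0: 5>0, s = 28+5 = 33
n=5,p=1: 5>1, s = 33+4 = 37
n=5,p=2: 5>2, s = 37+3 = 40
n=5,p=3: 5>3, s = 40+2 = 42
n=5,p=4: 5>4, s = 42+1 = 43
n=5,p=5: not 5>5, s = 43+3 = 46
n=5,p=6: not 5>6, s = 46+3 = 49

49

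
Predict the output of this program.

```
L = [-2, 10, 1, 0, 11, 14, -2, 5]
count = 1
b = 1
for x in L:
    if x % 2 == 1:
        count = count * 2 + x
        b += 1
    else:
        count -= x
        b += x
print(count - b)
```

x=-2: not odd, count = 1-(-2) = 3; b=-1
x=10: not odd, count = 3-10 = -7; b=9
x=1: odd, count = (-7)*2+1 = -13; b=10
x=0: not odd, count = (-13)-0 = -13; b=10
x=11: odd, count = (-13)*2+11 = -15; b=11
x=14: not odd, count = (-15)-14 = -29; b=25
x=-2: not odd, count = (-29)-(-2) = -27; b=23
x=5: odd, count = (-27)*2+5 = -49; b=24
count-b = (-49)-24 = -73

-73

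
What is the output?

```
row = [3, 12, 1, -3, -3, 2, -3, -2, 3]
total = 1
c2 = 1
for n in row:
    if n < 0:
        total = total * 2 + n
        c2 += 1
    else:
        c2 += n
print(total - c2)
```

-54

n=3: not <0; c2=4
n=12: not <0; c2=16
n=1: not <0; c2=17
n=-3: <0, total = 1*2+(-3) = -1; c2=18
n=-3: <0, total = (-1)*2+(-3) = -5; c2=19
n=2: not <0; c2=21
n=-3: <0, total = (-5)*2+(-3) = -13; c2=22
n=-2: <0, total = (-13)*2+(-2) = -28; c2=23
n=3: not <0; c2=26
total-c2 = (-28)-26 = -54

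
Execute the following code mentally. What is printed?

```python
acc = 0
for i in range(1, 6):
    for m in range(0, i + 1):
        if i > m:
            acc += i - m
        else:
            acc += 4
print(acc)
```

55

i=1,m=0: 1>0, acc = 0+1 = 1
i=1,m=1: not 1>1, acc = 1+4 = 5
i=2,m=0: 2>0, acc = 5+2 = 7
i=2,m=1: 2>1, acc = 7+1 = 8
i=2,m=2: not 2>2, acc = 8+4 = 12
i=3,m=0: 3>0, acc = 12+3 = 15
i=3,m=1: 3>1, acc = 15+2 = 17
i=3,m=2: 3>2, acc = 17+1 = 18
i=3,m=3: not 3>3, acc = 18+4 = 22
i=4,m=0: 4>0, acc = 22+4 = 26
i=4,m=1: 4>1, acc = 26+3 = 29
i=4,m=2: 4>2, acc = 29+2 = 31
i=4,m=3: 4>3, acc = 31+1 = 32
i=4,m=4: not 4>4, acc = 32+4 = 36
i=5,m=0: 5>0, acc = 36+5 = 41
i=5,m=1: 5>1, acc = 41+4 = 45
i=5,m=2: 5>2, acc = 45+3 = 48
i=5,m=3: 5>3, acc = 48+2 = 50
i=5,m=4: 5>4, acc = 50+1 = 51
i=5,m=5: not 5>5, acc = 51+4 = 55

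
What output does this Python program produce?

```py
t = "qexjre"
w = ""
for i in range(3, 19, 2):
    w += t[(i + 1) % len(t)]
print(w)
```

i=3: add t[4]='r' → 'r'
i=5: add t[0]='q' → 'rq'
i=7: add t[2]='x' → 'rqx'
i=9: add t[4]='r' → 'rqxr'
i=11: add t[0]='q' → 'rqxrq'
i=13: add t[2]='x' → 'rqxrqx'
i=15: add t[4]='r' → 'rqxrqxr'
i=17: add t[0]='q' → 'rqxrqxrq'

rqxrqxrq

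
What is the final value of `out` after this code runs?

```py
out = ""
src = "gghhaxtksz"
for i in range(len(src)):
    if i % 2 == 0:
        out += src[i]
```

i=0: add 'g' → 'g'
i=1: skip
i=2: add 'h' → 'gh'
i=3: skip
i=4: add 'a' → 'gha'
i=5: skip
i=6: add 't' → 'ghat'
i=7: skip
i=8: add 's' → 'ghats'
i=9: skip

'ghats'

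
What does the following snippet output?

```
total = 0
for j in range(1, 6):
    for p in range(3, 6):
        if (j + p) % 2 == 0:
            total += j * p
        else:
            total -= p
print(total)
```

68

j=1,p=3: even sum, total = 0+3 = 3
j=1,p=4: odd sum, total = 3-4 = -1
j=1,p=5: even sum, total = (-1)+5 = 4
j=2,p=3: odd sum, total = 4-3 = 1
j=2,p=4: even sum, total = 1+8 = 9
j=2,p=5: odd sum, total = 9-5 = 4
j=3,p=3: even sum, total = 4+9 = 13
j=3,p=4: odd sum, total = 13-4 = 9
j=3,p=5: even sum, total = 9+15 = 24
j=4,p=3: odd sum, total = 24-3 = 21
j=4,p=4: even sum, total = 21+16 = 37
j=4,p=5: odd sum, total = 37-5 = 32
j=5,p=3: even sum, total = 32+15 = 47
j=5,p=4: odd sum, total = 47-4 = 43
j=5,p=5: even sum, total = 43+25 = 68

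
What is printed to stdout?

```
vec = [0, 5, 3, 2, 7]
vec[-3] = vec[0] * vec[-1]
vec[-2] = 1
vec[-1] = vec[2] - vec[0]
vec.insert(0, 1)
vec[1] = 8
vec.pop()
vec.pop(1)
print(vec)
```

[1, 5, 0, 1]

vec[-3] = vec[0]*vec[-1] = 0*7 = 0 → [0, 5, 0, 2, 7]
vec[-2] = 1 → [0, 5, 0, 1, 7]
vec[-1] = vec[2]-vec[0] = 0-0 = 0 → [0, 5, 0, 1, 0]
insert 1 at 0 → [1, 0, 5, 0, 1, 0]
vec[1] = 8 → [1, 8, 5, 0, 1, 0]
pop() removes 0 → [1, 8, 5, 0, 1]
pop(1) removes 8 → [1, 5, 0, 1]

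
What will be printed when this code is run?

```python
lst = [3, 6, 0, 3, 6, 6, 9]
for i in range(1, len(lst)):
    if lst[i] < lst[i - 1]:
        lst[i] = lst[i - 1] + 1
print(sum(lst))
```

54

i=1: 6>=3, unchanged → [3, 6, 0, 3, 6, 6, 9]
i=2: 0<6, lst[2] = 6+1 = 7 → [3, 6, 7, 3, 6, 6, 9]
i=3: 3<7, lst[3] = 7+1 = 8 → [3, 6, 7, 8, 6, 6, 9]
i=4: 6<8, lst[4] = 8+1 = 9 → [3, 6, 7, 8, 9, 6, 9]
i=5: 6<9, lst[5] = 9+1 = 10 → [3, 6, 7, 8, 9, 10, 9]
i=6: 9<10, lst[6] = 10+1 = 11 → [3, 6, 7, 8, 9, 10, 11]
sum = 54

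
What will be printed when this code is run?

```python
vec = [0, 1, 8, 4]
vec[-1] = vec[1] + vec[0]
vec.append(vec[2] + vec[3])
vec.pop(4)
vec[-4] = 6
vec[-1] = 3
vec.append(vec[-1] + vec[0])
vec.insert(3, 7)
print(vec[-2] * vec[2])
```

vec[-1] = vec[1]+vec[0] = 1+0 = 1 → [0, 1, 8, 1]
append vec[2]+vec[3] = 8+1 = 9 → [0, 1, 8, 1, 9]
pop(4) removes 9 → [0, 1, 8, 1]
vec[-4] = 6 → [6, 1, 8, 1]
vec[-1] = 3 → [6, 1, 8, 3]
append vec[-1]+vec[0] = 3+6 = 9 → [6, 1, 8, 3, 9]
insert 7 at 3 → [6, 1, 8, 7, 3, 9]
vec[-2]*vec[2] = 3*8 = 24

24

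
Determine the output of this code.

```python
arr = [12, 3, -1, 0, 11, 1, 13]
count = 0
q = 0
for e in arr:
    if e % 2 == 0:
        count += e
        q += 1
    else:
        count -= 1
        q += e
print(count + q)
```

e=12: even, count = 0+12 = 12; q=1
e=3: not even, count = 12-1 = 11; q=4
e=-1: not even, count = 11-1 = 10; q=3
e=0: even, count = 10+0 = 10; q=4
e=11: not even, count = 10-1 = 9; q=15
e=1: not even, count = 9-1 = 8; q=16
e=13: not even, count = 8-1 = 7; q=29
count+q = 7+29 = 36

36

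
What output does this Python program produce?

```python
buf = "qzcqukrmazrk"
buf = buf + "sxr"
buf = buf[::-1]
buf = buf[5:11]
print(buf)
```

+ 'sxr' → 'qzcqukrmazrksxr'
reverse → 'rxskrzamrkuqczq'
slice [5:11] → 'zamrku'

zamrku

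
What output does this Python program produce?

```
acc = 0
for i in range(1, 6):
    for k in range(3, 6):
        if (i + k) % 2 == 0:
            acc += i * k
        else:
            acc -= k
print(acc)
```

68

i=1,k=3: even sum, acc = 0+3 = 3
i=1,k=4: odd sum, acc = 3-4 = -1
i=1,k=5: even sum, acc = (-1)+5 = 4
i=2,k=3: odd sum, acc = 4-3 = 1
i=2,k=4: even sum, acc = 1+8 = 9
i=2,k=5: odd sum, acc = 9-5 = 4
i=3,k=3: even sum, acc = 4+9 = 13
i=3,k=4: odd sum, acc = 13-4 = 9
i=3,k=5: even sum, acc = 9+15 = 24
i=4,k=3: odd sum, acc = 24-3 = 21
i=4,k=4: even sum, acc = 21+16 = 37
i=4,k=5: odd sum, acc = 37-5 = 32
i=5,k=3: even sum, acc = 32+15 = 47
i=5,k=4: odd sum, acc = 47-4 = 43
i=5,k=5: even sum, acc = 43+25 = 68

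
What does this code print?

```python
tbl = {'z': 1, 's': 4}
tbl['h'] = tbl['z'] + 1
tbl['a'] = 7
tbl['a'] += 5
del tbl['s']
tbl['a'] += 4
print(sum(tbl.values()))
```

tbl['h'] = tbl['z']+1 = 2 → {'z': 1, 's': 4, 'h': 2}
tbl['a'] = 7 → {'z': 1, 's': 4, 'h': 2, 'a': 7}
tbl['a'] = 7+5 = 12 → {'z': 1, 's': 4, 'h': 2, 'a': 12}
del 's' → {'z': 1, 'h': 2, 'a': 12}
tbl['a'] = 12+4 = 16 → {'z': 1, 'h': 2, 'a': 16}
sum of values = 19

19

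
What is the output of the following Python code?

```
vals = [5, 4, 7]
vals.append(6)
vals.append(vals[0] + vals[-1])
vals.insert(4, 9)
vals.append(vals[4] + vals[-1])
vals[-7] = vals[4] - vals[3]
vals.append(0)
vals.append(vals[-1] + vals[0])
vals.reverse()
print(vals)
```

[3, 0, 20, 11, 9, 6, 7, 4, 3]

append 6 → [5, 4, 7, 6]
append vals[0]+vals[-1] = 5+6 = 11 → [5, 4, 7, 6, 11]
insert 9 at 4 → [5, 4, 7, 6, 9, 11]
append vals[4]+vals[-1] = 9+11 = 20 → [5, 4, 7, 6, 9, 11, 20]
vals[-7] = vals[4]-vals[3] = 9-6 = 3 → [3, 4, 7, 6, 9, 11, 20]
append 0 → [3, 4, 7, 6, 9, 11, 20, 0]
append vals[-1]+vals[0] = 0+3 = 3 → [3, 4, 7, 6, 9, 11, 20, 0, 3]
reverse → [3, 0, 20, 11, 9, 6, 7, 4, 3]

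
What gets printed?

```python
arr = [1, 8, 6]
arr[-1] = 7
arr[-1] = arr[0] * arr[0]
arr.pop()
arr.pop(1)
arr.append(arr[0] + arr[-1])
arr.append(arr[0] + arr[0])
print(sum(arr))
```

5

arr[-1] = 7 → [1, 8, 7]
arr[-1] = arr[0]*arr[0] = 1*1 = 1 → [1, 8, 1]
pop() removes 1 → [1, 8]
pop(1) removes 8 → [1]
append arr[0]+arr[-1] = 1+1 = 2 → [1, 2]
append arr[0]+arr[0] = 1+1 = 2 → [1, 2, 2]
sum = 5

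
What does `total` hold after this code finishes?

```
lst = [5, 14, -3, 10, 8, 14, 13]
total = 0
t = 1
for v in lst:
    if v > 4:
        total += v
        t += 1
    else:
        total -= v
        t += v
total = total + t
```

71

v=5: >4, total = 0+5 = 5; t=2
v=14: >4, total = 5+14 = 19; t=3
v=-3: not >4, total = 19-(-3) = 22; t=0
v=10: >4, total = 22+10 = 32; t=1
v=8: >4, total = 32+8 = 40; t=2
v=14: >4, total = 40+14 = 54; t=3
v=13: >4, total = 54+13 = 67; t=4
total+t = 67+4 = 71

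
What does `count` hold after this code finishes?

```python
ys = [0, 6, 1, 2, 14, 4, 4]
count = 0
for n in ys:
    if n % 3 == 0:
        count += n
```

6

n=0: %3==0, count = 0+0 = 0
n=6: %3==0, count = 0+6 = 6
n=1: not %3==0
n=2: not %3==0
n=14: not %3==0
n=4: not %3==0
n=4: not %3==0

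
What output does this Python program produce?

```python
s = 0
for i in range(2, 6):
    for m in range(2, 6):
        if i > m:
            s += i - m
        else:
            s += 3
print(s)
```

40

i=2,m=2: not 2>2, s = 0+3 = 3
i=2,m=3: not 2>3, s = 3+3 = 6
i=2,m=4: not 2>4, s = 6+3 = 9
i=2,m=5: not 2>5, s = 9+3 = 12
i=3,m=2: 3>2, s = 12+1 = 13
i=3,m=3: not 3>3, s = 13+3 = 16
i=3,m=4: not 3>4, s = 16+3 = 19
i=3,m=5: not 3>5, s = 19+3 = 22
i=4,m=2: 4>2, s = 22+2 = 24
i=4,m=3: 4>3, s = 24+1 = 25
i=4,m=4: not 4>4, s = 25+3 = 28
i=4,m=5: not 4>5, s = 28+3 = 31
i=5,m=2: 5>2, s = 31+3 = 34
i=5,m=3: 5>3, s = 34+2 = 36
i=5,m=4: 5>4, s = 36+1 = 37
i=5,m=5: not 5>5, s = 37+3 = 40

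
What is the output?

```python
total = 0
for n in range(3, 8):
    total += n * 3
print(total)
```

n=3: total = 0+3*3 = 9
n=4: total = 9+4*3 = 21
n=5: total = 21+5*3 = 36
n=6: total = 36+6*3 = 54
n=7: total = 54+7*3 = 75

75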